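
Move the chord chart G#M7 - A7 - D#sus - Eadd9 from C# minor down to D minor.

C# minor down to D minor is a major seventh; each chord root moves by that interval while the quality stays the same.
G#M7: root G# down a major seventh → A, giving AM7.
A7: root A down a major seventh → Bb, giving Bb7.
D#sus: root D# down a major seventh → E, giving Esus.
Eadd9: root E down a major seventh → F, giving Fadd9.

AM7 Bb7 Esus Fadd9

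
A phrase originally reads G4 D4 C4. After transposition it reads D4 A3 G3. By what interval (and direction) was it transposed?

down a perfect fourth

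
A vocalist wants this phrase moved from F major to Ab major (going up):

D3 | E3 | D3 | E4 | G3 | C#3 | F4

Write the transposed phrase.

F3 G3 F3 G4 Bb3 E3 Ab4

From F up to Ab is a minor third; apply that to each pitch.
D3 becomes F3
E3 becomes G3
D3 becomes F3
E4 becomes G4
G3 becomes Bb3
C#3 becomes E3
F4 becomes Ab4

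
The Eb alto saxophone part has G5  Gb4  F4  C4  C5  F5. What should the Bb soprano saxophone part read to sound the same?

C5 Cb4 Bb3 F3 F4 Bb4

First find concert pitch: the Eb alto saxophone sounds a major sixth below written, so G5 Gb4 F4 C4 C5 F5 sounds Bb4 Bbb3 Ab3 Eb3 Eb4 Ab4.
Then write for Bb soprano saxophone: it sounds a major second below written, so the part must be a major second above concert.
Bb4 → C5
Bbb3 → Cb4
Ab3 → Bb3
Eb3 → F3
Eb4 → F4
Ab4 → Bb4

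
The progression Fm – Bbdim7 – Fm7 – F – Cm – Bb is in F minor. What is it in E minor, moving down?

F minor down to E minor is a minor second; each chord root moves by that interval while the quality stays the same.
Fm: root F down a minor second → E, giving Em.
Bbdim7: root Bb down a minor second → A, giving Adim7.
Fm7: root F down a minor second → E, giving Em7.
F: root F down a minor second → E, giving E.
Cm: root C down a minor second → B, giving Bm.
Bb: root Bb down a minor second → A, giving A.

Em Adim7 Em7 E Bm A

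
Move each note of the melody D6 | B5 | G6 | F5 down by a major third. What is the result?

D6 to Bb5
B5 to G5
G6 to Eb6
F5 to Db5

Bb5 G5 Eb6 Db5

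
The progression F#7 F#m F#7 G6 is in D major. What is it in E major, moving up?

D major up to E major is a major second; each chord root moves by that interval while the quality stays the same.
F#7: root F# up a major second → G#, giving G#7.
F#m: root F# up a major second → G#, giving G#m.
F#7: root F# up a major second → G#, giving G#7.
G6: root G up a major second → A, giving A6.

G#7 G#m G#7 A6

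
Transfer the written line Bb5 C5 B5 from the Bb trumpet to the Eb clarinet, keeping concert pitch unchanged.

F5 G4 F#5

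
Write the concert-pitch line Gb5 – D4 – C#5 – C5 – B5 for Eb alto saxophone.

Eb6 B4 A#5 A5 G#6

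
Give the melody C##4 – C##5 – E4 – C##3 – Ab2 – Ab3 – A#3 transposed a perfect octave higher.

A perfect octave up from C##4 gives C##5.
C##5: an octave up reaches C, and 12 semitones makes it C##6.
E4 up a perfect octave is E5.
C##3: an octave up reaches C, and 12 semitones makes it C##4.
A perfect octave up from Ab2 gives Ab3.
Ab3: an octave up reaches A, and 12 semitones makes it Ab4.
A#3: an octave up reaches A, and 12 semitones makes it A#4.

C##5 C##6 E5 C##4 Ab3 Ab4 A#4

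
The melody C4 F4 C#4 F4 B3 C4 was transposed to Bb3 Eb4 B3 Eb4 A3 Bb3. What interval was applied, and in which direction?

From C4 to Bb3 is 2 letter names — a second of some quality.
Bb3 to C4 is 2 semitones, which makes it a major second; the second version is lower, so the direction is down.
Checking another pair — C4 → Bb3 — gives the same interval.

down a major second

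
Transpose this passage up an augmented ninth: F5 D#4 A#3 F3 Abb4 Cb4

G#6 E##5 B##4 G#4 Bb5 D5

F5 gives G#6
D#4 gives E##5
A#3 gives B##4
F3 gives G#4
Abb4 gives Bb5
Cb4 gives D5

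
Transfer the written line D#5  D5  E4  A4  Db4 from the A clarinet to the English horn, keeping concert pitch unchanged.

First find concert pitch: the A clarinet sounds a minor third below written, so D#5 D5 E4 A4 Db4 sounds B#4 B4 C#4 F#4 Bb3.
Then write for English horn: it sounds a perfect fifth below written, so the part must be a perfect fifth above concert.
B#4 → F##5
B4 → F#5
C#4 → G#4
F#4 → C#5
Bb3 → F4

F##5 F#5 G#4 C#5 F4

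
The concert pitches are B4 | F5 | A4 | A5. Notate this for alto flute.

E5 Bb5 D5 D6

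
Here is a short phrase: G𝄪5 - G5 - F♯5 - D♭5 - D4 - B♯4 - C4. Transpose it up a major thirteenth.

G##5 to E##7
G5 to E7
F#5 to D#7
Db5 to Bb6
D4 to B5
B#4 to G##6
C4 to A5

E##7 E7 D#7 Bb6 B5 G##6 A5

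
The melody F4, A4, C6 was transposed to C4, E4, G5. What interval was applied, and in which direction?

down a perfect fourth

Take the first pair: F4 → C4. F to C spans 4 letter names, so the interval is some kind of fourth.
C4 to F4 is 5 semitones, which makes it a perfect fourth; the second version is lower, so the direction is down.
Checking another pair — C6 → G5 — gives the same interval.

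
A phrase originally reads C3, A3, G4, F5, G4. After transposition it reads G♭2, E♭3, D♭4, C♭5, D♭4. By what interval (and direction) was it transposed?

down an augmented fourth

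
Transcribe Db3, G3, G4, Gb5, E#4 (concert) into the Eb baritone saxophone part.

Bb4 E5 E6 Eb7 C##6

Written C4 sounds as Eb2 on the Eb baritone saxophone, so concert pitches are written a major thirteenth up.
Db3 to Bb4
G3 to E5
G4 to E6
Gb5 to Eb7
E#4 to C##6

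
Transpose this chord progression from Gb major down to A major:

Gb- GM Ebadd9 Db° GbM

Gb major down to A major is a diminished seventh; each chord root moves by that interval while the quality stays the same.
Gb-: root Gb down a diminished seventh → A, giving A-.
GM: root G down a diminished seventh → A#, giving A#M.
Ebadd9: root Eb down a diminished seventh → F#, giving F#add9.
Db°: root Db down a diminished seventh → E, giving E°.
GbM: root Gb down a diminished seventh → A, giving AM.

A- A#M F#add9 E° AM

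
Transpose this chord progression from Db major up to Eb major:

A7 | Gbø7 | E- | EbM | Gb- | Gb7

Db major up to Eb major is a major second; each chord root moves by that interval while the quality stays the same.
A7: root A up a major second → B, giving B7.
Gbø7: root Gb up a major second → Ab, giving Abø7.
E-: root E up a major second → F#, giving F#-.
EbM: root Eb up a major second → F, giving FM.
Gb-: root Gb up a major second → Ab, giving Ab-.
Gb7: root Gb up a major second → Ab, giving Ab7.

B7 Abø7 F#- FM Ab- Ab7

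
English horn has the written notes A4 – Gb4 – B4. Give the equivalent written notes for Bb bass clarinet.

E5 Db5 F#5

First find concert pitch: the English horn sounds a perfect fifth below written, so A4 Gb4 B4 sounds D4 Cb4 E4.
Then write for Bb bass clarinet: it sounds a major ninth below written, so the part must be a major ninth above concert.
D4 → E5
Cb4 → Db5
E4 → F#5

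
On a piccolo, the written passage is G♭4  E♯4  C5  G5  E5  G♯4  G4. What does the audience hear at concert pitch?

Gb5 E#5 C6 G6 E6 G#5 G5

The piccolo sounds a perfect octave above written, so transpose each written note up a perfect octave.
Gb4 becomes Gb5
E#4 becomes E#5
C5 becomes C6
G5 becomes G6
E5 becomes E6
G#4 becomes G#5
G4 becomes G5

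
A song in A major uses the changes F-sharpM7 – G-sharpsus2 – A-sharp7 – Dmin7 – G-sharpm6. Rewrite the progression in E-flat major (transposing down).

A major down to E-flat major is an augmented fourth; each chord root moves by that interval while the quality stays the same.
F-sharpM7: root F-sharp down an augmented fourth → C, giving CM7.
G-sharpsus2: root G-sharp down an augmented fourth → D, giving Dsus2.
A-sharp7: root A-sharp down an augmented fourth → E, giving E7.
Dmin7: root D down an augmented fourth → Ab, giving Abmin7.
G-sharpm6: root G-sharp down an augmented fourth → D, giving Dm6.

CM7 Dsus2 E7 Abmin7 Dm6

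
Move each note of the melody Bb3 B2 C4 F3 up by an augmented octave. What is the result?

B4 B#3 C#5 F#4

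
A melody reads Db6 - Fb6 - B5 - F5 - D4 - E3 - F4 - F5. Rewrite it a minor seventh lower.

Db6 to Eb5
Fb6 to Gb5
B5 to C#5
F5 to G4
D4 to E3
E3 to F#2
F4 to G3
F5 to G4

Eb5 Gb5 C#5 G4 E3 F#2 G3 G4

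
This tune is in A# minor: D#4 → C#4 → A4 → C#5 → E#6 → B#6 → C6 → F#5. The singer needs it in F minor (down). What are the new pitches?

From A# down to F is an augmented third; apply that to each pitch.
D#4 becomes Bb3
C#4 becomes Ab3
A4 becomes Fb4
C#5 becomes Ab4
E#6 becomes C6
B#6 becomes G6
C6 becomes Abb5
F#5 becomes Db5

Bb3 Ab3 Fb4 Ab4 C6 G6 Abb5 Db5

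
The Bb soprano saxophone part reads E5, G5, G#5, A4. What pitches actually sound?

D5 F5 F#5 G4

The Bb soprano saxophone sounds a major second below written, so transpose each written note down a major second.
E5 → D5
G5 → F5
G#5 → F#5
A4 → G4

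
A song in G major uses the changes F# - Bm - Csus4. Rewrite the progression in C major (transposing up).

B Em Fsus4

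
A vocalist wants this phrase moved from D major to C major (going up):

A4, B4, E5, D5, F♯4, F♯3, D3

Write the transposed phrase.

G5 A5 D6 C6 E5 E4 C4

D major to C major up is a minor seventh, so every note moves up by that interval.
A4 to G5
B4 to A5
E5 to D6
D5 to C6
F#4 to E5
F#3 to E4
D3 to C4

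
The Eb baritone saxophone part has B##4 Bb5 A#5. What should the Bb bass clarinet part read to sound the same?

E##4 Eb5 D#5

First find concert pitch: the Eb baritone saxophone sounds a major thirteenth below written, so B##4 Bb5 A#5 sounds D##3 Db4 C#4.
Then write for Bb bass clarinet: it sounds a major ninth below written, so the part must be a major ninth above concert.
D##3 → E##4
Db4 → Eb5
C#4 → D#5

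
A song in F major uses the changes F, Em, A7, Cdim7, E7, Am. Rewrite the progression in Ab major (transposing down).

Ab Gm C7 Ebdim7 G7 Cm

F major down to Ab major is a major sixth; each chord root moves by that interval while the quality stays the same.
F: root F down a major sixth → Ab, giving Ab.
Em: root E down a major sixth → G, giving Gm.
A7: root A down a major sixth → C, giving C7.
Cdim7: root C down a major sixth → Eb, giving Ebdim7.
E7: root E down a major sixth → G, giving G7.
Am: root A down a major sixth → C, giving Cm.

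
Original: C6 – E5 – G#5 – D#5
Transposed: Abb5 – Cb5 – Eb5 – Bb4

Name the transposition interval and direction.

down an augmented third

From C6 to Abb5 is 3 letter names — a third of some quality.
Abb5 to C6 is 5 semitones, which makes it an augmented third; the second version is lower, so the direction is down.
Checking another pair — D#5 → Bb4 — gives the same interval.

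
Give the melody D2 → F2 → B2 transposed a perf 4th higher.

G2 Bb2 E3

D2 up a perfect fourth is G2.
A perfect fourth up from F2 gives Bb2.
A perfect fourth up from B2 gives E3.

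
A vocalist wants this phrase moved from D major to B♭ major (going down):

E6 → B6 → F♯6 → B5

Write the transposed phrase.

D major to B♭ major down is a major third, so every note moves down by that interval.
E6 to C6
B6 to G6
F#6 to D6
B5 to G5

C6 G6 D6 G5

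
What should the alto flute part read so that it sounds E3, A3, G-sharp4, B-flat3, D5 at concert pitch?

Written C4 sounds as G3 on the alto flute, so concert pitches are written a perfect fourth up.
E3 -> A3
A3 -> D4
G#4 -> C#5
Bb3 -> Eb4
D5 -> G5

A3 D4 C#5 Eb4 G5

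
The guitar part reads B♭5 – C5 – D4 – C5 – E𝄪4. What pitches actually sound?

Written C4 on the guitar sounds as C3, a perfect octave lower; apply that shift to every note.
Bb5 becomes Bb4
C5 becomes C4
D4 becomes D3
C5 becomes C4
E##4 becomes E##3

Bb4 C4 D3 C4 E##3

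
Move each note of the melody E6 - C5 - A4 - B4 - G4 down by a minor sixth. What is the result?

G#5 E4 C#4 D#4 B3

E6 -> G#5
C5 -> E4
A4 -> C#4
B4 -> D#4
G4 -> B3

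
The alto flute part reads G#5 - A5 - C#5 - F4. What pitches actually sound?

The alto flute sounds a perfect fourth below written, so transpose each written note down a perfect fourth.
G#5 -> D#5
A5 -> E5
C#5 -> G#4
F4 -> C4

D#5 E5 G#4 C4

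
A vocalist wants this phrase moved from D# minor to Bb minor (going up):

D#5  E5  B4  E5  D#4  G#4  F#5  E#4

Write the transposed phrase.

Bb5 Cb6 Gb5 Cb6 Bb4 Eb5 Db6 C5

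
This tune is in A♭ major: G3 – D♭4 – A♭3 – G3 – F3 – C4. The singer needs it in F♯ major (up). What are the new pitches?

From A♭ up to F♯ is an augmented sixth; apply that to each pitch.
G3 to E#4
Db4 to B4
Ab3 to F#4
G3 to E#4
F3 to D#4
C4 to A#4

E#4 B4 F#4 E#4 D#4 A#4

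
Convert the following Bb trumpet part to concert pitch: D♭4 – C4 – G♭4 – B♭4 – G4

The Bb trumpet sounds a major second below written, so transpose each written note down a major second.
Db4 becomes Cb4
C4 becomes Bb3
Gb4 becomes Fb4
Bb4 becomes Ab4
G4 becomes F4

Cb4 Bb3 Fb4 Ab4 F4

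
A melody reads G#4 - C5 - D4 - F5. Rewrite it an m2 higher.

G#4: a second up reaches A, and 1 semitone makes it A4.
A minor second up from C5 gives Db5.
D4 up a minor second is Eb4.
A minor second up from F5 gives Gb5.

A4 Db5 Eb4 Gb5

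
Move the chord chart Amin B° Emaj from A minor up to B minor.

Bmin C#° F#maj

A minor up to B minor is a major second; each chord root moves by that interval while the quality stays the same.
Amin: root A up a major second → B, giving Bmin.
B°: root B up a major second → C#, giving C#°.
Emaj: root E up a major second → F#, giving F#maj.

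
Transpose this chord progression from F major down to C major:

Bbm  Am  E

F major down to C major is a perfect fourth; each chord root moves by that interval while the quality stays the same.
Bbm: root Bb down a perfect fourth → F, giving Fm.
Am: root A down a perfect fourth → E, giving Em.
E: root E down a perfect fourth → B, giving B.

Fm Em B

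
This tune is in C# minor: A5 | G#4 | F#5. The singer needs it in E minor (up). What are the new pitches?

C6 B4 A5

C# minor to E minor up is a minor third, so every note moves up by that interval.
A5 becomes C6
G#4 becomes B4
F#5 becomes A5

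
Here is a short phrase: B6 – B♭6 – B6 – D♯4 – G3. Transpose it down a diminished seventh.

C##6 C#6 C##6 E##3 A#2

A diminished seventh down from B6 gives C##6.
A diminished seventh down from Bb6 gives C#6.
A diminished seventh down from B6 gives C##6.
A diminished seventh down from D#4 gives E##3.
A diminished seventh down from G3 gives A#2.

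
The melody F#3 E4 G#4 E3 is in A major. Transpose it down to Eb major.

C3 Bb3 D4 Bb2

A major to Eb major down is an augmented fourth, so every note moves down by that interval.
F#3 -> C3
E4 -> Bb3
G#4 -> D4
E3 -> Bb2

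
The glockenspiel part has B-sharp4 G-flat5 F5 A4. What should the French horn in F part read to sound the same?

F##7 Db8 C8 E7

First find concert pitch: the glockenspiel sounds a perfect fifteenth above written, so B-sharp4 G-flat5 F5 A4 sounds B#6 Gb7 F7 A6.
Then write for French horn in F: it sounds a perfect fifth below written, so the part must be a perfect fifth above concert.
B#6 → F##7
Gb7 → Db8
F7 → C8
A6 → E7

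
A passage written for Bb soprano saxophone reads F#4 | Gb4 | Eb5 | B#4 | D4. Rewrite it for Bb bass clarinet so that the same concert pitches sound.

F#5 Gb5 Eb6 B#5 D5

First find concert pitch: the Bb soprano saxophone sounds a major second below written, so F#4 Gb4 Eb5 B#4 D4 sounds E4 Fb4 Db5 A#4 C4.
Then write for Bb bass clarinet: it sounds a major ninth below written, so the part must be a major ninth above concert.
E4 → F#5
Fb4 → Gb5
Db5 → Eb6
A#4 → B#5
C4 → D5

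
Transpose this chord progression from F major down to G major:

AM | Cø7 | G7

BM Dø7 A7

F major down to G major is a minor seventh; each chord root moves by that interval while the quality stays the same.
AM: root A down a minor seventh → B, giving BM.
Cø7: root C down a minor seventh → D, giving Dø7.
G7: root G down a minor seventh → A, giving A7.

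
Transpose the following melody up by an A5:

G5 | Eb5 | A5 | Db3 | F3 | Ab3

D#6 B5 E#6 A3 C#4 E4

G5 to D#6
Eb5 to B5
A5 to E#6
Db3 to A3
F3 to C#4
Ab3 to E4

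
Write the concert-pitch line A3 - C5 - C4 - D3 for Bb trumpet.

The Bb trumpet sounds a major second below written, so the written part must be a major second above concert — transpose each note up.
A3 to B3
C5 to D5
C4 to D4
D3 to E3

B3 D5 D4 E3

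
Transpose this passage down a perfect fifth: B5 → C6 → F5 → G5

B5: a fifth down reaches E, and 7 semitones makes it E5.
C6 down a perfect fifth is F5.
F5: a fifth down reaches B, and 7 semitones makes it Bb4.
A perfect fifth down from G5 gives C5.

E5 F5 Bb4 C5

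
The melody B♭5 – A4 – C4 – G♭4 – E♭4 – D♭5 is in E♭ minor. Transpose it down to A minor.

E5 D#4 F#3 C4 A3 G4

E♭ minor to A minor down is a diminished fifth, so every note moves down by that interval.
Bb5 → E5
A4 → D#4
C4 → F#3
Gb4 → C4
Eb4 → A3
Db5 → G4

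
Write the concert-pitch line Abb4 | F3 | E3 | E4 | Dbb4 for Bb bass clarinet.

Written C4 sounds as Bb2 on the Bb bass clarinet, so concert pitches are written a major ninth up.
Abb4 becomes Bbb5
F3 becomes G4
E3 becomes F#4
E4 becomes F#5
Dbb4 becomes Ebb5

Bbb5 G4 F#4 F#5 Ebb5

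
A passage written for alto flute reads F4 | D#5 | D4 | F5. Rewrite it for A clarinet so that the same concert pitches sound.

First find concert pitch: the alto flute sounds a perfect fourth below written, so F4 D#5 D4 F5 sounds C4 A#4 A3 C5.
Then write for A clarinet: it sounds a minor third below written, so the part must be a minor third above concert.
C4 → Eb4
A#4 → C#5
A3 → C4
C5 → Eb5

Eb4 C#5 C4 Eb5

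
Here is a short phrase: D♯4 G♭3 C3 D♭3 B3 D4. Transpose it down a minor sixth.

A minor sixth down from D#4 gives F##3.
Gb3 down a minor sixth is Bb2.
C3: a sixth down reaches E, and 8 semitones makes it E2.
Db3 down a minor sixth is F2.
A minor sixth down from B3 gives D#3.
D4 down a minor sixth is F#3.

F##3 Bb2 E2 F2 D#3 F#3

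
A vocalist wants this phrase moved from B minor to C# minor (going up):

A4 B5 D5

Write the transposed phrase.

From B up to C# is a major second; apply that to each pitch.
A4 -> B4
B5 -> C#6
D5 -> E5

B4 C#6 E5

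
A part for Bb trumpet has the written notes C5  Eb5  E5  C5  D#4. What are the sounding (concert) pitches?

Bb4 Db5 D5 Bb4 C#4

Written C4 on the Bb trumpet sounds as Bb3, a major second lower; apply that shift to every note.
C5 to Bb4
Eb5 to Db5
E5 to D5
C5 to Bb4
D#4 to C#4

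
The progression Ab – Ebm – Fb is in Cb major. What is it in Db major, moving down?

Cb major down to Db major is a minor seventh; each chord root moves by that interval while the quality stays the same.
Ab: root Ab down a minor seventh → Bb, giving Bb.
Ebm: root Eb down a minor seventh → F, giving Fm.
Fb: root Fb down a minor seventh → Gb, giving Gb.

Bb Fm Gb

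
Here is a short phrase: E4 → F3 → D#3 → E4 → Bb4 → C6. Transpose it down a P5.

A perfect fifth down from E4 gives A3.
F3 down a perfect fifth is Bb2.
A perfect fifth down from D#3 gives G#2.
E4: a fifth down reaches A, and 7 semitones makes it A3.
A perfect fifth down from Bb4 gives Eb4.
C6: a fifth down reaches F, and 7 semitones makes it F5.

A3 Bb2 G#2 A3 Eb4 F5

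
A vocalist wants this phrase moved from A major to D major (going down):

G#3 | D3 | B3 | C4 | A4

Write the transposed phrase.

C#3 G2 E3 F3 D4

From A down to D is a perfect fifth; apply that to each pitch.
G#3 gives C#3
D3 gives G2
B3 gives E3
C4 gives F3
A4 gives D4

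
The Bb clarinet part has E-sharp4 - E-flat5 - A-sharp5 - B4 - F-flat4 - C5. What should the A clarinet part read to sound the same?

First find concert pitch: the Bb clarinet sounds a major second below written, so E-sharp4 E-flat5 A-sharp5 B4 F-flat4 C5 sounds D#4 Db5 G#5 A4 Ebb4 Bb4.
Then write for A clarinet: it sounds a minor third below written, so the part must be a minor third above concert.
D#4 → F#4
Db5 → Fb5
G#5 → B5
A4 → C5
Ebb4 → Gbb4
Bb4 → Db5

F#4 Fb5 B5 C5 Gbb4 Db5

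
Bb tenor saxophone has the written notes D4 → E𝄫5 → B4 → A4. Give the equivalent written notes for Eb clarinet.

A2 Bbb3 F#3 E3

First find concert pitch: the Bb tenor saxophone sounds a major ninth below written, so D4 E𝄫5 B4 A4 sounds C3 Dbb4 A3 G3.
Then write for Eb clarinet: it sounds a minor third above written, so the part must be a minor third below concert.
C3 → A2
Dbb4 → Bbb3
A3 → F#3
G3 → E3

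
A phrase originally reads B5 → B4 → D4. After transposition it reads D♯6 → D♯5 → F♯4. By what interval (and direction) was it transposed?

From B5 to D#6 is 3 letter names — a third of some quality.
B5 to D#6 is 4 semitones, which makes it a major third; the second version is higher, so the direction is up.
Checking another pair — D4 → F#4 — gives the same interval.

up a major third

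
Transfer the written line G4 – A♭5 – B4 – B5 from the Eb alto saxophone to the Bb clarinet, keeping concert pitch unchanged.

C4 Db5 E4 E5

First find concert pitch: the Eb alto saxophone sounds a major sixth below written, so G4 A♭5 B4 B5 sounds Bb3 Cb5 D4 D5.
Then write for Bb clarinet: it sounds a major second below written, so the part must be a major second above concert.
Bb3 → C4
Cb5 → Db5
D4 → E4
D5 → E5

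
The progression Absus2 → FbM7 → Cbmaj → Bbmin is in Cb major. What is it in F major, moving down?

Dsus2 BbM7 Fmaj Emin

Cb major down to F major is a diminished fifth; each chord root moves by that interval while the quality stays the same.
Absus2: root Ab down a diminished fifth → D, giving Dsus2.
FbM7: root Fb down a diminished fifth → Bb, giving BbM7.
Cbmaj: root Cb down a diminished fifth → F, giving Fmaj.
Bbmin: root Bb down a diminished fifth → E, giving Emin.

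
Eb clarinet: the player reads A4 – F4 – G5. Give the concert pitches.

C5 Ab4 Bb5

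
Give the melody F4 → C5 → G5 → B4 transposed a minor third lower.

F4 -> D4
C5 -> A4
G5 -> E5
B4 -> G#4

D4 A4 E5 G#4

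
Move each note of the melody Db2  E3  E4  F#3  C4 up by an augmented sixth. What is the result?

An augmented sixth up from Db2 gives B2.
E3 up an augmented sixth is C##4.
E4: a sixth up reaches C, and 10 semitones makes it C##5.
F#3: a sixth up reaches D, and 10 semitones makes it D##4.
An augmented sixth up from C4 gives A#4.

B2 C##4 C##5 D##4 A#4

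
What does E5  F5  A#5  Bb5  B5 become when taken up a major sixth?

E5: a sixth up reaches C, and 9 semitones makes it C#6.
F5: a sixth up reaches D, and 9 semitones makes it D6.
A#5: a sixth up reaches F, and 9 semitones makes it F##6.
Bb5 up a major sixth is G6.
B5 up a major sixth is G#6.

C#6 D6 F##6 G6 G#6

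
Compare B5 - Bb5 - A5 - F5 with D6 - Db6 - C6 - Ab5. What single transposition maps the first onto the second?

Take the first pair: B5 → D6. B to D spans 3 letter names, so the interval is some kind of third.
B5 to D6 is 3 semitones, which makes it a minor third; the second version is higher, so the direction is up.
Checking another pair — F5 → Ab5 — gives the same interval.

up a minor third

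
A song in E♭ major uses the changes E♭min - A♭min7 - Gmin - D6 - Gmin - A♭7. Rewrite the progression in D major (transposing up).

Dmin Gmin7 F#min C#6 F#min G7

E♭ major up to D major is a major seventh; each chord root moves by that interval while the quality stays the same.
E♭min: root E♭ up a major seventh → D, giving Dmin.
A♭min7: root A♭ up a major seventh → G, giving Gmin7.
Gmin: root G up a major seventh → F#, giving F#min.
D6: root D up a major seventh → C#, giving C#6.
Gmin: root G up a major seventh → F#, giving F#min.
A♭7: root A♭ up a major seventh → G, giving G7.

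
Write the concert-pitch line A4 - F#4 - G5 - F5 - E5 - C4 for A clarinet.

Written C4 sounds as A3 on the A clarinet, so concert pitches are written a minor third up.
A4 becomes C5
F#4 becomes A4
G5 becomes Bb5
F5 becomes Ab5
E5 becomes G5
C4 becomes Eb4

C5 A4 Bb5 Ab5 G5 Eb4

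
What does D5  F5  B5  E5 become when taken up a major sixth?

B5 D6 G#6 C#6

A major sixth up from D5 gives B5.
A major sixth up from F5 gives D6.
A major sixth up from B5 gives G#6.
E5: a sixth up reaches C, and 9 semitones makes it C#6.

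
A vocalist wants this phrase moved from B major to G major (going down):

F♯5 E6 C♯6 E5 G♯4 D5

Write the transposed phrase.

From B down to G is a major third; apply that to each pitch.
F#5 becomes D5
E6 becomes C6
C#6 becomes A5
E5 becomes C5
G#4 becomes E4
D5 becomes Bb4

D5 C6 A5 C5 E4 Bb4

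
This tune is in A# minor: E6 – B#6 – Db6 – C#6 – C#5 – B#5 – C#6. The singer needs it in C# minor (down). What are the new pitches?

From A# down to C# is a major sixth; apply that to each pitch.
E6 to G5
B#6 to D#6
Db6 to Fb5
C#6 to E5
C#5 to E4
B#5 to D#5
C#6 to E5

G5 D#6 Fb5 E5 E4 D#5 E5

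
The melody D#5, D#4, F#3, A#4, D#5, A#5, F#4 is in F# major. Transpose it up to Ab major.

From F# up to Ab is a diminished third; apply that to each pitch.
D#5 to F5
D#4 to F4
F#3 to Ab3
A#4 to C5
D#5 to F5
A#5 to C6
F#4 to Ab4

F5 F4 Ab3 C5 F5 C6 Ab4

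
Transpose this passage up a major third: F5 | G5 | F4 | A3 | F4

F5 gives A5
G5 gives B5
F4 gives A4
A3 gives C#4
F4 gives A4

A5 B5 A4 C#4 A4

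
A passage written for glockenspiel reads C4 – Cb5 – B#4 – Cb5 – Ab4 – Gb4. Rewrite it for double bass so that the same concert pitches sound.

First find concert pitch: the glockenspiel sounds a perfect fifteenth above written, so C4 Cb5 B#4 Cb5 Ab4 Gb4 sounds C6 Cb7 B#6 Cb7 Ab6 Gb6.
Then write for double bass: it sounds a perfect octave below written, so the part must be a perfect octave above concert.
C6 → C7
Cb7 → Cb8
B#6 → B#7
Cb7 → Cb8
Ab6 → Ab7
Gb6 → Gb7

C7 Cb8 B#7 Cb8 Ab7 Gb7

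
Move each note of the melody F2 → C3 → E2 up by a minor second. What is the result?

Gb2 Db3 F2

F2 up a minor second is Gb2.
A minor second up from C3 gives Db3.
A minor second up from E2 gives F2.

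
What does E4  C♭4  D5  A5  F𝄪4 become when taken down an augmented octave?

E4 → Eb3
Cb4 → Cbb3
D5 → Db4
A5 → Ab4
F##4 → F#3

Eb3 Cbb3 Db4 Ab4 F#3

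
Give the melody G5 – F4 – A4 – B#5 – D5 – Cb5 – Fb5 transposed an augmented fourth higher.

C#6 B4 D#5 E##6 G#5 F5 Bb5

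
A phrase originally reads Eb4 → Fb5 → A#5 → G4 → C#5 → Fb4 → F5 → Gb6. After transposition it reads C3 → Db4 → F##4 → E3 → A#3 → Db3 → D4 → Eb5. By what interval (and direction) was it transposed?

down a minor tenth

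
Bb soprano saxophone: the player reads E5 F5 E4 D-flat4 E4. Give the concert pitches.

D5 Eb5 D4 Cb4 D4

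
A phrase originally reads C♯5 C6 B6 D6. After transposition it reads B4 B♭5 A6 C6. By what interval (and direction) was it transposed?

From C#5 to B4 is 2 letter names — a second of some quality.
B4 to C#5 is 2 semitones, which makes it a major second; the second version is lower, so the direction is down.
Checking another pair — D6 → C6 — gives the same interval.

down a major second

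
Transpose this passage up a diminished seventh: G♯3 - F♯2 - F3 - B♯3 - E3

A diminished seventh up from G#3 gives F4.
A diminished seventh up from F#2 gives Eb3.
F3: a seventh up reaches E, and 9 semitones makes it Ebb4.
B#3 up a diminished seventh is A4.
A diminished seventh up from E3 gives Db4.

F4 Eb3 Ebb4 A4 Db4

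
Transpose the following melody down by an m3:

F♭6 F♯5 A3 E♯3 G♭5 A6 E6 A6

Db6 D#5 F#3 C##3 Eb5 F#6 C#6 F#6

Fb6: a third down reaches D, and 3 semitones makes it Db6.
A minor third down from F#5 gives D#5.
A3 down a minor third is F#3.
E#3 down a minor third is C##3.
Gb5 down a minor third is Eb5.
A6: a third down reaches F, and 3 semitones makes it F#6.
E6 down a minor third is C#6.
A6 down a minor third is F#6.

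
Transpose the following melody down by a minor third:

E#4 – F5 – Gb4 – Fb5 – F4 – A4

E#4 to C##4
F5 to D5
Gb4 to Eb4
Fb5 to Db5
F4 to D4
A4 to F#4

C##4 D5 Eb4 Db5 D4 F#4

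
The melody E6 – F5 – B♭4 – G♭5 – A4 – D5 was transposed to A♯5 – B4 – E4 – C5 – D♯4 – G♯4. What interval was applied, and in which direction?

down a diminished fifth

Take the first pair: E6 → A#5. E to A spans 5 letter names, so the interval is some kind of fifth.
A#5 to E6 is 6 semitones, which makes it a diminished fifth; the second version is lower, so the direction is down.
Checking another pair — D5 → G#4 — gives the same interval.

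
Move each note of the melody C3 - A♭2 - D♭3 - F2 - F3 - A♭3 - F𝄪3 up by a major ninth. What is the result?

D4 Bb3 Eb4 G3 G4 Bb4 G##4

C3 to D4
Ab2 to Bb3
Db3 to Eb4
F2 to G3
F3 to G4
Ab3 to Bb4
F##3 to G##4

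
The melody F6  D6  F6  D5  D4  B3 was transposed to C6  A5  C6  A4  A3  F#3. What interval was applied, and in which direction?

down a perfect fourth

From F6 to C6 is 4 letter names — a fourth of some quality.
C6 to F6 is 5 semitones, which makes it a perfect fourth; the second version is lower, so the direction is down.
Checking another pair — B3 → F#3 — gives the same interval.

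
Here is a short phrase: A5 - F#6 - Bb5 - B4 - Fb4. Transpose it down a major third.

F5 D6 Gb5 G4 Dbb4

A major third down from A5 gives F5.
F#6 down a major third is D6.
Bb5: a third down reaches G, and 4 semitones makes it Gb5.
A major third down from B4 gives G4.
A major third down from Fb4 gives Dbb4.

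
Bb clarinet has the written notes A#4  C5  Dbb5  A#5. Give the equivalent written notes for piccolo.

G#3 Bb3 Cbb4 G#4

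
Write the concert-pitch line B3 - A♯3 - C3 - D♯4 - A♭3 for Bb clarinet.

Written C4 sounds as Bb3 on the Bb clarinet, so concert pitches are written a major second up.
B3 → C#4
A#3 → B#3
C3 → D3
D#4 → E#4
Ab3 → Bb3

C#4 B#3 D3 E#4 Bb3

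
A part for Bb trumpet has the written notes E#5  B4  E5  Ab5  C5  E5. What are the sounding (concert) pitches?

D#5 A4 D5 Gb5 Bb4 D5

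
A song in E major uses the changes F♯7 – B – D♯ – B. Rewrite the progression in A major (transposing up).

B7 E G# E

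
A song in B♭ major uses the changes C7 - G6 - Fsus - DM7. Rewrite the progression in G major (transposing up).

A7 E6 Dsus BM7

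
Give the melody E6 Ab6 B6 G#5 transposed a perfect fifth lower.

E6 -> A5
Ab6 -> Db6
B6 -> E6
G#5 -> C#5

A5 Db6 E6 C#5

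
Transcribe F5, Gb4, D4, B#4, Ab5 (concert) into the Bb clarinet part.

The Bb clarinet sounds a major second below written, so the written part must be a major second above concert — transpose each note up.
F5 → G5
Gb4 → Ab4
D4 → E4
B#4 → C##5
Ab5 → Bb5

G5 Ab4 E4 C##5 Bb5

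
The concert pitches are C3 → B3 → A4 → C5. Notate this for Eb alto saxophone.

Written C4 sounds as Eb3 on the Eb alto saxophone, so concert pitches are written a major sixth up.
C3 -> A3
B3 -> G#4
A4 -> F#5
C5 -> A5

A3 G#4 F#5 A5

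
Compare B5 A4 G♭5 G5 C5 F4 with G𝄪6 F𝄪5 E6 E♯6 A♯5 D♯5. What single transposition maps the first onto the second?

up an augmented sixth

Take the first pair: B5 → G##6. B to G spans 6 letter names, so the interval is some kind of sixth.
B5 to G##6 is 10 semitones, which makes it an augmented sixth; the second version is higher, so the direction is up.
Checking another pair — F4 → D#5 — gives the same interval.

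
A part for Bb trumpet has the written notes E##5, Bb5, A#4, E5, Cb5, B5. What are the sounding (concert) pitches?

D##5 Ab5 G#4 D5 Bbb4 A5

The Bb trumpet sounds a major second below written, so transpose each written note down a major second.
E##5 -> D##5
Bb5 -> Ab5
A#4 -> G#4
E5 -> D5
Cb5 -> Bbb4
B5 -> A5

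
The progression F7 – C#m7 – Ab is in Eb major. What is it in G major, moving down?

A7 E#m7 C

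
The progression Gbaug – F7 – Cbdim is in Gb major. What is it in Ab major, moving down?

Abaug G7 Dbdim

Gb major down to Ab major is a minor seventh; each chord root moves by that interval while the quality stays the same.
Gbaug: root Gb down a minor seventh → Ab, giving Abaug.
F7: root F down a minor seventh → G, giving G7.
Cbdim: root Cb down a minor seventh → Db, giving Dbdim.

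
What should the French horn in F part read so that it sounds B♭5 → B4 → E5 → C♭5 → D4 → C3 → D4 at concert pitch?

F6 F#5 B5 Gb5 A4 G3 A4

Written C4 sounds as F3 on the French horn in F, so concert pitches are written a perfect fifth up.
Bb5 gives F6
B4 gives F#5
E5 gives B5
Cb5 gives Gb5
D4 gives A4
C3 gives G3
D4 gives A4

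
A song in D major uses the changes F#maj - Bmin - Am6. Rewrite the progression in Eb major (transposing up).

D major up to Eb major is a minor second; each chord root moves by that interval while the quality stays the same.
F#maj: root F# up a minor second → G, giving Gmaj.
Bmin: root B up a minor second → C, giving Cmin.
Am6: root A up a minor second → Bb, giving Bbm6.

Gmaj Cmin Bbm6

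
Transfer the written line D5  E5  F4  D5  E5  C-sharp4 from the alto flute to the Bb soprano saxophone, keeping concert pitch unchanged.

B4 C#5 D4 B4 C#5 A#3

First find concert pitch: the alto flute sounds a perfect fourth below written, so D5 E5 F4 D5 E5 C-sharp4 sounds A4 B4 C4 A4 B4 G#3.
Then write for Bb soprano saxophone: it sounds a major second below written, so the part must be a major second above concert.
A4 → B4
B4 → C#5
C4 → D4
A4 → B4
B4 → C#5
G#3 → A#3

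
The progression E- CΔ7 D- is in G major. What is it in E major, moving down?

G major down to E major is a minor third; each chord root moves by that interval while the quality stays the same.
E-: root E down a minor third → C#, giving C#-.
CΔ7: root C down a minor third → A, giving AΔ7.
D-: root D down a minor third → B, giving B-.

C#- AΔ7 B-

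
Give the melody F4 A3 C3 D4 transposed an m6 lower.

A3 C#3 E2 F#3

F4 becomes A3
A3 becomes C#3
C3 becomes E2
D4 becomes F#3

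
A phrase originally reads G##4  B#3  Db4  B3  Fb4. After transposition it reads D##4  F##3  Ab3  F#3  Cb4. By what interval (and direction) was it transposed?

down a perfect fourth

Take the first pair: G##4 → D##4. G to D spans 4 letter names, so the interval is some kind of fourth.
D##4 to G##4 is 5 semitones, which makes it a perfect fourth; the second version is lower, so the direction is down.
Checking another pair — Fb4 → Cb4 — gives the same interval.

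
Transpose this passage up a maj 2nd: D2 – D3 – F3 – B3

E2 E3 G3 C#4

D2 → E2
D3 → E3
F3 → G3
B3 → C#4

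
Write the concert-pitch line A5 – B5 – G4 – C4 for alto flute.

The alto flute sounds a perfect fourth below written, so the written part must be a perfect fourth above concert — transpose each note up.
A5 gives D6
B5 gives E6
G4 gives C5
C4 gives F4

D6 E6 C5 F4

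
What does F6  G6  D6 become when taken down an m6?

A5 B5 F#5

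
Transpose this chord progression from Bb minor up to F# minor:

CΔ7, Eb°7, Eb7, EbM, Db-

Bb minor up to F# minor is an augmented fifth; each chord root moves by that interval while the quality stays the same.
CΔ7: root C up an augmented fifth → G#, giving G#Δ7.
Eb°7: root Eb up an augmented fifth → B, giving B°7.
Eb7: root Eb up an augmented fifth → B, giving B7.
EbM: root Eb up an augmented fifth → B, giving BM.
Db-: root Db up an augmented fifth → A, giving A-.

G#Δ7 B°7 B7 BM A-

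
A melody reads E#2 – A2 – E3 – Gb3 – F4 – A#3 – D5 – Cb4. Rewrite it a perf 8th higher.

E#3 A3 E4 Gb4 F5 A#4 D6 Cb5

E#2 up a perfect octave is E#3.
A perfect octave up from A2 gives A3.
E3: an octave up reaches E, and 12 semitones makes it E4.
Gb3: an octave up reaches G, and 12 semitones makes it Gb4.
F4 up a perfect octave is F5.
A#3: an octave up reaches A, and 12 semitones makes it A#4.
D5: an octave up reaches D, and 12 semitones makes it D6.
Cb4: an octave up reaches C, and 12 semitones makes it Cb5.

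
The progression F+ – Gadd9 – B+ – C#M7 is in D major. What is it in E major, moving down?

G+ Aadd9 C#+ D#M7

D major down to E major is a minor seventh; each chord root moves by that interval while the quality stays the same.
F+: root F down a minor seventh → G, giving G+.
Gadd9: root G down a minor seventh → A, giving Aadd9.
B+: root B down a minor seventh → C#, giving C#+.
C#M7: root C# down a minor seventh → D#, giving D#M7.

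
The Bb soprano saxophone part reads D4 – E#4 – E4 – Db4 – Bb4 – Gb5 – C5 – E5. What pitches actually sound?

Written C4 on the Bb soprano saxophone sounds as Bb3, a major second lower; apply that shift to every note.
D4 → C4
E#4 → D#4
E4 → D4
Db4 → Cb4
Bb4 → Ab4
Gb5 → Fb5
C5 → Bb4
E5 → D5

C4 D#4 D4 Cb4 Ab4 Fb5 Bb4 D5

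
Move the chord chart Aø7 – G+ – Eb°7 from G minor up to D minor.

Eø7 D+ Bb°7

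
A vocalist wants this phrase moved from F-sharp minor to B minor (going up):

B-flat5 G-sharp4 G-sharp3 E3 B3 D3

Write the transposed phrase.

Eb6 C#5 C#4 A3 E4 G3

F-sharp minor to B minor up is a perfect fourth, so every note moves up by that interval.
Bb5 becomes Eb6
G#4 becomes C#5
G#3 becomes C#4
E3 becomes A3
B3 becomes E4
D3 becomes G3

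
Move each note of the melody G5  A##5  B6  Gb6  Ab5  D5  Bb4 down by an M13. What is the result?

G5 to Bb3
A##5 to C##4
B6 to D5
Gb6 to Bbb4
Ab5 to Cb4
D5 to F3
Bb4 to Db3

Bb3 C##4 D5 Bbb4 Cb4 F3 Db3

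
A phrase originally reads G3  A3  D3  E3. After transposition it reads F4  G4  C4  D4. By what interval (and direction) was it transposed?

up a minor seventh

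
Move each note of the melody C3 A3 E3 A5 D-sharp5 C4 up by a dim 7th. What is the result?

Bbb3 Gb4 Db4 Gb6 C6 Bbb4

C3: a seventh up reaches B, and 9 semitones makes it Bbb3.
A diminished seventh up from A3 gives Gb4.
A diminished seventh up from E3 gives Db4.
A5 up a diminished seventh is Gb6.
A diminished seventh up from D#5 gives C6.
C4 up a diminished seventh is Bbb4.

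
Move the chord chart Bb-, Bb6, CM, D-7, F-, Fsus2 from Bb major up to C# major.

Bb major up to C# major is an augmented second; each chord root moves by that interval while the quality stays the same.
Bb-: root Bb up an augmented second → C#, giving C#-.
Bb6: root Bb up an augmented second → C#, giving C#6.
CM: root C up an augmented second → D#, giving D#M.
D-7: root D up an augmented second → E#, giving E#-7.
F-: root F up an augmented second → G#, giving G#-.
Fsus2: root F up an augmented second → G#, giving G#sus2.

C#- C#6 D#M E#-7 G#- G#sus2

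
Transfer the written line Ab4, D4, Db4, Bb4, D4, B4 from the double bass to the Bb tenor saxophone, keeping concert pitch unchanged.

Bb4 E4 Eb4 C5 E4 C#5

First find concert pitch: the double bass sounds a perfect octave below written, so Ab4 D4 Db4 Bb4 D4 B4 sounds Ab3 D3 Db3 Bb3 D3 B3.
Then write for Bb tenor saxophone: it sounds a major ninth below written, so the part must be a major ninth above concert.
Ab3 → Bb4
D3 → E4
Db3 → Eb4
Bb3 → C5
D3 → E4
B3 → C#5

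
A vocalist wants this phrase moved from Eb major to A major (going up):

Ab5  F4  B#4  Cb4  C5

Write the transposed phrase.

Eb major to A major up is an augmented fourth, so every note moves up by that interval.
Ab5 to D6
F4 to B4
B#4 to E##5
Cb4 to F4
C5 to F#5

D6 B4 E##5 F4 F#5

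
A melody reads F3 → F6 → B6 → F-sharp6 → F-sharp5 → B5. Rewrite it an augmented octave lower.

Fb2 Fb5 Bb5 F5 F4 Bb4

F3 to Fb2
F6 to Fb5
B6 to Bb5
F#6 to F5
F#5 to F4
B5 to Bb4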